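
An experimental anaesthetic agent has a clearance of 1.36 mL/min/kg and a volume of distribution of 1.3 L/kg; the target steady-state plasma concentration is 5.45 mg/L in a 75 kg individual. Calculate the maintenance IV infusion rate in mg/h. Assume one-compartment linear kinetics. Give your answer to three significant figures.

33.4 mg/h

CL = 1.36 mL/min/kg × 75 kg = 102.0 mL/min = 102.0 × 60/1000 = 6.120 L/h
Infusion rate = CL · Css = 6.120 L/h × 5.45 mg/L = 33.35 mg/h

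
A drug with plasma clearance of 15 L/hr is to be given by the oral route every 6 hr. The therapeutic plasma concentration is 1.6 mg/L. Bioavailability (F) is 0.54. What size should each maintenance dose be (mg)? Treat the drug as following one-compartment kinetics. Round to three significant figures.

267 mg

D = CL × Css × τ / F = 15.00 × 1.6 × 6 / 0.54 = 266.7 mg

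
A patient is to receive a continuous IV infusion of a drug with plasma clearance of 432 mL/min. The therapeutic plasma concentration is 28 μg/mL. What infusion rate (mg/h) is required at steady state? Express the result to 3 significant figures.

Convert clearance: 432 mL/min × 60 min/h ÷ 1000 mL/L = 25.92 L/h
At steady state, infusion rate equals elimination rate: rate in = CL × Css.
Infusion rate = CL · Css = 25.92 L/h × 28 mg/L = 725.8 mg/h

726 mg/h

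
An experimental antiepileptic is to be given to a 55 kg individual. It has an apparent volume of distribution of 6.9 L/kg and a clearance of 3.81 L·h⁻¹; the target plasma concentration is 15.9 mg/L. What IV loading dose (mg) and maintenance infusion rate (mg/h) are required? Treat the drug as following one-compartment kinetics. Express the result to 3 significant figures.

Vd(total) = 55 kg × 6.9 L/kg = 379.5 L
LD = Vd · C_target = 379.5 × 15.9 = 6034 mg
Maintenance: replace elimination → rate = CL × Css = 3.810 × 15.9 = 60.58 mg/h

(a) 6030 mg; (b) 60.6 mg/h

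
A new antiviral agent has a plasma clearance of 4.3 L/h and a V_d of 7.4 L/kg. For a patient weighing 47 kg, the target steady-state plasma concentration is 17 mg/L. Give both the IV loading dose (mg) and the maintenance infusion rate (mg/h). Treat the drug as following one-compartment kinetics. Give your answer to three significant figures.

Vd(total) = 47 kg × 7.4 L/kg = 347.8 L
LD = Vd · C_target = 347.8 × 17 = 5913 mg
Maintenance: replace elimination → rate = CL × Css = 4.300 × 17 = 73.10 mg/h

(a) 5910 mg; (b) 73.1 mg/h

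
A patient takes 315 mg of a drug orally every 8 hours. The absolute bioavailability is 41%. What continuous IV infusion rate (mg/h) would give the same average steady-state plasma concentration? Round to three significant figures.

16.1 mg/h

Equivalent systemic input: infusion rate = F·D/τ.
Rate = 0.41 × 315 / 8 = 16.14 mg/h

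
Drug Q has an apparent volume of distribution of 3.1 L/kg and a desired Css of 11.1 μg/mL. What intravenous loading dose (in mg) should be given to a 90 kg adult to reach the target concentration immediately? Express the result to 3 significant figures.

Vd = 3.1 L/kg × 90 kg = 279.0 L
LD = Vd × C = 279.0 × 11.10 = 3097 mg

3100 mg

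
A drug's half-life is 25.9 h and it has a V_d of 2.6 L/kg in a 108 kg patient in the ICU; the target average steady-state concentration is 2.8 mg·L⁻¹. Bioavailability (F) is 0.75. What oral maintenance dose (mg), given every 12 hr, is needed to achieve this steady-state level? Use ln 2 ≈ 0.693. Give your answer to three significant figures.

337 mg

Total Vd = 2.6 × 108 = 280.8 L
CL = ln 2 · Vd / t½ = 0.693 × 280.8 / 25.9 = 7.513 L/h
D = CL × Css × τ / F = 7.513 × 2.8 × 12 / 0.75 = 336.6 mg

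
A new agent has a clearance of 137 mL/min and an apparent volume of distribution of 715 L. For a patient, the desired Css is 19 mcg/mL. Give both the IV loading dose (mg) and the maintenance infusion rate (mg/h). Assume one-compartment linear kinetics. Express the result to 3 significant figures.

(a) 13600 mg; (b) 156 mg/h

Loading: fill Vd to C_target → 715.0 L × 19 mg/L = 13590 mg
Convert clearance: 137 mL/min × 60 min/h ÷ 1000 mL/L = 8.220 L/h
Maintenance: replace elimination → rate = CL × Css = 8.220 × 19 = 156.2 mg/h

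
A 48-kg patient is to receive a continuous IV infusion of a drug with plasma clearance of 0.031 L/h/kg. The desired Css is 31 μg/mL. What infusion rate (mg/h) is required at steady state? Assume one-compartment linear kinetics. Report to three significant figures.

CL = 0.031 L/h/kg × 48 kg = 1.488 L/h
R₀ = 1.488 × 31 = 46.13 mg/h

46.1 mg/h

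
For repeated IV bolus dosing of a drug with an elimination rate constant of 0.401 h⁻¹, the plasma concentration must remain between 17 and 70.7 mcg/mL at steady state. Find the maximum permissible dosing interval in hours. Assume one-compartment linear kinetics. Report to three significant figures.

3.55 h

Between IV bolus doses, concentration decays as C = C₀·e^(−kτ), so C_peak/C_trough = e^(kτ).
τ_max = ln(C_peak/C_trough) / k = ln(70.7/17) / 0.4010 = 1.425 / 0.4010 = 3.554 h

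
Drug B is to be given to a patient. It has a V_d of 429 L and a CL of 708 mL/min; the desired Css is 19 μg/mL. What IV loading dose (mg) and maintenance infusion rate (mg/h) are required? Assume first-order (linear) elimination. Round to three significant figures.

(a) 8150 mg; (b) 807 mg/h

Loading: fill Vd to C_target → 429.0 L × 19 mg/L = 8151 mg
CL = 708 mL/min × 60/1000 = 42.48 L/h
Maintenance: replace elimination → rate = CL × Css = 42.48 × 19 = 807.1 mg/h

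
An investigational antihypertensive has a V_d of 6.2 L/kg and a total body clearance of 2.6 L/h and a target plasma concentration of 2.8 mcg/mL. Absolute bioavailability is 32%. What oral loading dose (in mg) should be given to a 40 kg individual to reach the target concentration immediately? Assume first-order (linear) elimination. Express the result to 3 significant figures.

2170 mg

Vd = 6.2 L/kg × 40 kg = 248.0 L
LD = Vd × C / F = 248.0 × 2.800 / 0.32 = 2170 mg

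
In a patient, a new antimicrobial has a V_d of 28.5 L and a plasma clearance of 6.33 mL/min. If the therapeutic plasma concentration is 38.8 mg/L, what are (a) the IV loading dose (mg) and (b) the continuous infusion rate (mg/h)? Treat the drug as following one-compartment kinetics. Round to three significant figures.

Loading dose = Vd × C = 28.50 × 38.8 = 1106 mg
Convert clearance: 6.33 mL/min × 60 min/h ÷ 1000 mL/L = 0.3798 L/h
Maintenance infusion rate = CL × Css = 0.3798 × 38.8 = 14.74 mg/h

(a) 1110 mg; (b) 14.7 mg/h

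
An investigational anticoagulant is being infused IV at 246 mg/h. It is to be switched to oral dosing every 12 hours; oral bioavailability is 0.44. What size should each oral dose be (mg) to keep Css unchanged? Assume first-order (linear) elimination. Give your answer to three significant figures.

6710 mg

To maintain the same Css, the systemic dosing rate must be unchanged: F·D/τ = infusion rate.
D = rate × τ / F = 246 × 12 / 0.44 = 6709 mg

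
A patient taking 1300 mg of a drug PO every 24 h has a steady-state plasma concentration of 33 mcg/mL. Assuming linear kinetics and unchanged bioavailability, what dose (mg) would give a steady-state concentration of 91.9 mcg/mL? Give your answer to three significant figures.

3620 mg

For first-order elimination, Css ∝ F·D/(CL·τ); F and CL are unchanged, so Css ∝ D/τ.
D₂ = D₁ × (Css,target / Css,current) = 1300 × 91.9/33 = 3620 mg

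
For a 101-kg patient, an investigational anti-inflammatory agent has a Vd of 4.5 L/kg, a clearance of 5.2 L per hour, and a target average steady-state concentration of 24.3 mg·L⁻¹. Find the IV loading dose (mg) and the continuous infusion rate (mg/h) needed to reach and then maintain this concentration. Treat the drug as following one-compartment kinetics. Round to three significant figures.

(a) 11000 mg; (b) 126 mg/h

Vd = 4.5 L/kg × 101 kg = 454.5 L
Loading dose = Vd × C = 454.5 × 24.3 = 11040 mg
Maintenance infusion rate = CL × Css = 5.200 × 24.3 = 126.4 mg/h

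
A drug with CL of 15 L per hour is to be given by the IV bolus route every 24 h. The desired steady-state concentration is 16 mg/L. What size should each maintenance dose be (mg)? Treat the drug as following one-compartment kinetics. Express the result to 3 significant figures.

D = CL × Css × τ = 15.00 × 16 × 24 = 5760 mg

5760 mg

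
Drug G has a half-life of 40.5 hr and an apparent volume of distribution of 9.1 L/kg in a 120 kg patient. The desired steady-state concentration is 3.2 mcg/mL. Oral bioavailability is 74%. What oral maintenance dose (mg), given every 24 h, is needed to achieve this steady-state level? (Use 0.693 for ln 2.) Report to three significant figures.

1940 mg

Vd = 9.1 L/kg × 120 kg = 1092 L
CL = 0.693 × Vd / t½ = 0.693 × 1092 / 40.5 = 18.69 L/h
D = CL × Css × τ / F = 18.69 × 3.2 × 24 / 0.74 = 1940 mg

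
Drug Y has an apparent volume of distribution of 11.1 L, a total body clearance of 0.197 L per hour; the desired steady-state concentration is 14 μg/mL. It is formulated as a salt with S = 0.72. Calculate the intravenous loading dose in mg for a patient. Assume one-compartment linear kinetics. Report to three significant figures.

216 mg

LD = Vd × C / S = 11.10 × 14.00 / 0.72 = 215.8 mg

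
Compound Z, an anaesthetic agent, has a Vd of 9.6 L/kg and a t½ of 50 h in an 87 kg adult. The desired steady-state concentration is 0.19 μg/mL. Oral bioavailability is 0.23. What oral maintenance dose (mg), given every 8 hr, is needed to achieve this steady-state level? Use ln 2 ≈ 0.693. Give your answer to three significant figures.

Vd(total) = 87 kg × 9.6 L/kg = 835.2 L
k = 0.693/50 = 0.01386 h⁻¹, so CL = k·Vd = 0.01386 × 835.2 = 11.58 L/h
D = CL × Css × τ / F = 11.58 × 0.19 × 8 / 0.23 = 76.53 mg

76.5 mg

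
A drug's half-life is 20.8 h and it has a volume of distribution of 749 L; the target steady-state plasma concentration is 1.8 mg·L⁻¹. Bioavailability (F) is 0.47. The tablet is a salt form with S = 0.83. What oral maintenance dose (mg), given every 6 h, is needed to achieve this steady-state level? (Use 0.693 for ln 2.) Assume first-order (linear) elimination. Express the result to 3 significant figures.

691 mg

CL = 0.693 × Vd / t½ = 0.693 × 749.0 / 20.8 = 24.95 L/h
D = CL × Css × τ / F / S = 24.95 × 1.8 × 6 / 0.47 / 0.83 = 690.7 mg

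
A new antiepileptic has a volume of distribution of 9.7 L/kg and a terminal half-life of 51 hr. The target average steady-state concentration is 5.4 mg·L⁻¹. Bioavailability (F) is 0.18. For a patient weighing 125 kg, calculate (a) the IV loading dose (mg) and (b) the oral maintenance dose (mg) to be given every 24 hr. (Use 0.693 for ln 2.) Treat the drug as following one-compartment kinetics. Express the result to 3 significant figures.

(a) 6550 mg; (b) 11900 mg

Vd = 9.7 L/kg × 125 kg = 1213 L
LD = Vd × C = 1213 × 5.4 = 6550 mg
CL = 0.693 × Vd / t½ = 0.693 × 1213 / 51 = 16.48 L/h
D = CL × Css × τ / F = 16.48 × 5.4 × 24 / 0.18 = 11870 mg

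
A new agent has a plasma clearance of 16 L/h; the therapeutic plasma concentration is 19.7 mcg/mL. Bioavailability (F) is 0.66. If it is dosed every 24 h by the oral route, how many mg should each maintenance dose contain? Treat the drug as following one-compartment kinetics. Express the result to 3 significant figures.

11500 mg

D = CL × Css × τ / F = 16.00 × 19.7 × 24 / 0.66 = 11460 mg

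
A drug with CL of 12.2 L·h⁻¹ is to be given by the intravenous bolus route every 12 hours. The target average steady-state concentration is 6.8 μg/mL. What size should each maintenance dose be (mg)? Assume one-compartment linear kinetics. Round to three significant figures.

D = CL × Css × τ = 12.20 × 6.8 × 12 = 995.5 mg

996 mg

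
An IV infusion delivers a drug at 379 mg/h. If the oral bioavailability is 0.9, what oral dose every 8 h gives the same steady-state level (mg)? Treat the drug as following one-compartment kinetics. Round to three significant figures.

To maintain the same Css, the systemic dosing rate must be unchanged: F·D/τ = infusion rate.
D = rate × τ / F = 379 × 8 / 0.9 = 3369 mg

3370 mg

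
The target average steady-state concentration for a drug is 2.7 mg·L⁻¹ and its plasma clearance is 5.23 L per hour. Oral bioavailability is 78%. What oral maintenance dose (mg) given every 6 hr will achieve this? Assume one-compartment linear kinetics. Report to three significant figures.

109 mg

D = CL × Css × τ / F = 5.230 × 2.7 × 6 / 0.78 = 108.6 mg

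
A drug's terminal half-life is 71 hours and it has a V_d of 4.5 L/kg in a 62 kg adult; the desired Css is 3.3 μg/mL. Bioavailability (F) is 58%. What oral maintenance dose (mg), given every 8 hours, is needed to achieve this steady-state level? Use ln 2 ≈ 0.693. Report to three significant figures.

Vd(total) = 62 kg × 4.5 L/kg = 279.0 L
CL = ln 2 · Vd / t½ = 0.693 × 279.0 / 71 = 2.723 L/h
D = CL × Css × τ / F = 2.723 × 3.3 × 8 / 0.58 = 123.9 mg

124 mg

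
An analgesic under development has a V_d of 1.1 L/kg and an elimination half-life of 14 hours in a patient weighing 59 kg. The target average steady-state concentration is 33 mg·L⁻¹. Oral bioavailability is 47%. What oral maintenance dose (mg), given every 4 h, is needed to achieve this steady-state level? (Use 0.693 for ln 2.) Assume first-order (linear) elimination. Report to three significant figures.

902 mg

Vd(total) = 59 kg × 1.1 L/kg = 64.90 L
CL = 0.693 × Vd / t½ = 0.693 × 64.90 / 14 = 3.213 L/h
D = CL × Css × τ / F = 3.213 × 33 × 4 / 0.47 = 902.4 mg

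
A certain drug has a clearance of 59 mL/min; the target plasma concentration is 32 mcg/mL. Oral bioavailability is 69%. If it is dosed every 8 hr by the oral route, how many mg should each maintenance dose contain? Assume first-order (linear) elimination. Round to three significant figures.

CL = 59 mL/min × 60/1000 = 3.540 L/h
D = CL × Css × τ / F = 3.540 × 32 × 8 / 0.69 = 1313 mg

1310 mg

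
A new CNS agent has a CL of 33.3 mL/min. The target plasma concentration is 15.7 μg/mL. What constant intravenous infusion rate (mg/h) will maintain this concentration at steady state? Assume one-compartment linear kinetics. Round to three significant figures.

CL = 33.3 mL/min × 60/1000 = 1.998 L/h
Rate = CL × Css = 1.998 × 15.7 = 31.37 mg/h

31.4 mg/h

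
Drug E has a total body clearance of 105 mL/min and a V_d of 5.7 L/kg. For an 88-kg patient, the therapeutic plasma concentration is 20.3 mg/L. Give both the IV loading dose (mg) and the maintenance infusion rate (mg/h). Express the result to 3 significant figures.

(a) 10200 mg; (b) 128 mg/h

Vd = 5.7 L/kg × 88 kg = 501.6 L
LD = Vd · C_target = 501.6 × 20.3 = 10180 mg
Convert clearance: 105 mL/min × 60 min/h ÷ 1000 mL/L = 6.300 L/h
Maintenance: replace elimination → rate = CL × Css = 6.300 × 20.3 = 127.9 mg/h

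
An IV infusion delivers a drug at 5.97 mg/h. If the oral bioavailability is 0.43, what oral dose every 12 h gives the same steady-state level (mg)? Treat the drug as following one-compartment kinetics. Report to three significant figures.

To maintain the same Css, the systemic dosing rate must be unchanged: F·D/τ = infusion rate.
D = rate × τ / F = 5.97 × 12 / 0.43 = 166.6 mg

167 mg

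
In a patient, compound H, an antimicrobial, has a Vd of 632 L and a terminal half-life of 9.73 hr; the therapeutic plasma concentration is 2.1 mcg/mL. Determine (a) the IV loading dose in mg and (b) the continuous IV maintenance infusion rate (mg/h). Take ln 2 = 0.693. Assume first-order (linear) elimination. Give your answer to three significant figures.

(a) 1330 mg; (b) 94.5 mg/h

LD = Vd × C = 632.0 × 2.1 = 1327 mg
CL = 0.693 × Vd / t½ = 0.693 × 632.0 / 9.73 = 45.01 L/h
Infusion rate = CL × Css = 45.01 × 2.1 = 94.52 mg/h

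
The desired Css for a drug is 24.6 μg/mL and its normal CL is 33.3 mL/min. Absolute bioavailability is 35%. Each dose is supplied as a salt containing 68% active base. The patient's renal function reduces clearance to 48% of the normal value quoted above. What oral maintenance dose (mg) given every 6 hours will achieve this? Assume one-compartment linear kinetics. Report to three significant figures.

595 mg

CL = 33.3 mL/min = 33.3 × 0.06 = 1.998 L/h
Patient clearance = 0.48 × 1.998 = 0.9590 L/h
At steady state, dose per interval replaces the amount cleared in that interval: F·S·D/τ = CL·Css.
D = CL × Css × τ / F / S = 0.9590 × 24.6 × 6 / 0.35 / 0.68 = 594.7 mg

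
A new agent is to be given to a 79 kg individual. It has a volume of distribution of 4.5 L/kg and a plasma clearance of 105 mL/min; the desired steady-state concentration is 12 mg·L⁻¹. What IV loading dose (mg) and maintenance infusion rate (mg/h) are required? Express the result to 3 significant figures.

Total Vd = 4.5 × 79 = 355.5 L
Loading dose = Vd × C = 355.5 × 12 = 4266 mg
CL = 105 mL/min × 60/1000 = 6.300 L/h
Maintenance: replace elimination → rate = CL × Css = 6.300 × 12 = 75.60 mg/h

(a) 4270 mg; (b) 75.6 mg/h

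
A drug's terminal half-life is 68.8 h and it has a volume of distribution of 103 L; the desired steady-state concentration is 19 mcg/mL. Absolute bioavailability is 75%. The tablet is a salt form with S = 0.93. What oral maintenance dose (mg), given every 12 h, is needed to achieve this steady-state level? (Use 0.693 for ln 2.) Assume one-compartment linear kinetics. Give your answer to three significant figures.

k = 0.693/68.8 = 0.01007 h⁻¹, so CL = k·Vd = 0.01007 × 103.0 = 1.037 L/h
D = CL × Css × τ / F / S = 1.037 × 19 × 12 / 0.75 / 0.93 = 339.0 mg

339 mg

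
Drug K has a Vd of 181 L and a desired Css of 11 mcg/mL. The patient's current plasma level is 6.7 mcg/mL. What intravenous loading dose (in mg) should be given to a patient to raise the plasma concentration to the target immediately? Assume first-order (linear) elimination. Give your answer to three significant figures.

Concentration deficit ΔC = 11 − 6.7 = 4.300 mg/L
LD = Vd × ΔC = 181.0 × 4.300 = 778.3 mg

778 mg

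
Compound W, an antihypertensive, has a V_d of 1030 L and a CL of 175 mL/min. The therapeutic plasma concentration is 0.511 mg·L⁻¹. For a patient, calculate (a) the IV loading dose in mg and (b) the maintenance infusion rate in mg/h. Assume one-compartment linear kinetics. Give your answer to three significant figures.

Loading: fill Vd to C_target → 1030 L × 0.511 mg/L = 526.3 mg
CL = 175 mL/min = 175 × 0.06 = 10.50 L/h
Infusion rate = 10.50 L/h × 0.511 mg/L = 5.366 mg/h

(a) 526 mg; (b) 5.37 mg/h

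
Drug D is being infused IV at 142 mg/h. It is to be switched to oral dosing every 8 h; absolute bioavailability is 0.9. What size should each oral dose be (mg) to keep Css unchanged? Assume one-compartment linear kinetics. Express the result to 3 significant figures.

1260 mg

To maintain the same Css, the systemic dosing rate must be unchanged: F·D/τ = infusion rate.
D = rate × τ / F = 142 × 8 / 0.9 = 1262 mg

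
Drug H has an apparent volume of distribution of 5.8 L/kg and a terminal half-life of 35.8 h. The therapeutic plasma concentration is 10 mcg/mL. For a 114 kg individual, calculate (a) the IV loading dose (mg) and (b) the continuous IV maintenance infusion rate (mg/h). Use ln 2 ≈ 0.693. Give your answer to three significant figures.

(a) 6610 mg; (b) 128 mg/h

Vd = 5.8 L/kg × 114 kg = 661.2 L
LD = Vd × C = 661.2 × 10 = 6612 mg
CL = 0.693 × Vd / t½ = 0.693 × 661.2 / 35.8 = 12.80 L/h
Infusion rate = CL × Css = 12.80 × 10 = 128.0 mg/h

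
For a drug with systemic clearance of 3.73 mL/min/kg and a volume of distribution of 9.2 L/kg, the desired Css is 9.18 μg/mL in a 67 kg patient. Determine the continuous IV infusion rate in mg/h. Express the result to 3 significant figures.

CL = 3.73 mL/min/kg × 67 kg = 249.9 mL/min = 249.9 × 60/1000 = 14.99 L/h
R₀ = 14.99 × 9.18 = 137.6 mg/h

138 mg/h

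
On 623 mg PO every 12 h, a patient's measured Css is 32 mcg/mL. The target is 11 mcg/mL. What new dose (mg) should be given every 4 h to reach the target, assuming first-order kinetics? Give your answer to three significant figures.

With linear kinetics, Css is proportional to dose rate (D/τ) at fixed clearance.
D₂ = D₁ × (Css,target / Css,current) × (τ₂/τ₁) = 623 × (11/32) × (4/12) = 71.39 mg

71.4 mg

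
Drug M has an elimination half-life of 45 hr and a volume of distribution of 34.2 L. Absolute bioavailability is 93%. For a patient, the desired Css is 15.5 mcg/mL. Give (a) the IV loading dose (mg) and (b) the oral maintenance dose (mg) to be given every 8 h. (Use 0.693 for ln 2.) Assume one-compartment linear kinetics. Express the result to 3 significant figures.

LD = Vd × C = 34.20 × 15.5 = 530.1 mg
CL = 0.693 × Vd / t½ = 0.693 × 34.20 / 45 = 0.5267 L/h
D = CL × Css × τ / F = 0.5267 × 15.5 × 8 / 0.93 = 70.23 mg

(a) 530 mg; (b) 70.2 mg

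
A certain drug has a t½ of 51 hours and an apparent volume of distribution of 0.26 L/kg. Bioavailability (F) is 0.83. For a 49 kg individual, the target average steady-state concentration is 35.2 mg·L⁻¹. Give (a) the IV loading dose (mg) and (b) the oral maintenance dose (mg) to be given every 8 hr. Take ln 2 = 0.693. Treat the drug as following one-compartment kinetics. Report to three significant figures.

Vd(total) = 49 kg × 0.26 L/kg = 12.74 L
LD = Vd × C = 12.74 × 35.2 = 448.4 mg
CL = 0.693 × Vd / t½ = 0.693 × 12.74 / 51 = 0.1731 L/h
D = CL × Css × τ / F = 0.1731 × 35.2 × 8 / 0.83 = 58.73 mg

(a) 448 mg; (b) 58.7 mg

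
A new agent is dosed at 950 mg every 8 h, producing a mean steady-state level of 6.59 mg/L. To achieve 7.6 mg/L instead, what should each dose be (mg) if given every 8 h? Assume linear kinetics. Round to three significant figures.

1100 mg

For first-order elimination, Css ∝ F·D/(CL·τ); F and CL are unchanged, so Css ∝ D/τ.
D₂ = D₁ × (Css,target / Css,current) = 950 × 7.6/6.59 = 1096 mg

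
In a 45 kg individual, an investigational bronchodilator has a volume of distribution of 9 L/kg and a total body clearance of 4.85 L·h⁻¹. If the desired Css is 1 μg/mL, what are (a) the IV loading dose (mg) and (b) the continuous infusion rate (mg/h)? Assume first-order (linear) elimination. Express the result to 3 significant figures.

Vd = 9 L/kg × 45 kg = 405.0 L
Loading dose = Vd × C = 405.0 × 1 = 405.0 mg
Maintenance: replace elimination → rate = CL × Css = 4.850 × 1 = 4.850 mg/h

(a) 405 mg; (b) 4.85 mg/h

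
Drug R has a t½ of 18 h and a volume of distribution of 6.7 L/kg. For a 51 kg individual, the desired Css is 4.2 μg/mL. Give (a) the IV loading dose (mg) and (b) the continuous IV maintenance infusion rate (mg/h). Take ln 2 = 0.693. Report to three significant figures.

(a) 1440 mg; (b) 55.3 mg/h

Vd = 6.7 L/kg × 51 kg = 341.7 L
LD = Vd × C = 341.7 × 4.2 = 1435 mg
CL = 0.693 × Vd / t½ = 0.693 × 341.7 / 18 = 13.16 L/h
Infusion rate = CL × Css = 13.16 × 4.2 = 55.27 mg/h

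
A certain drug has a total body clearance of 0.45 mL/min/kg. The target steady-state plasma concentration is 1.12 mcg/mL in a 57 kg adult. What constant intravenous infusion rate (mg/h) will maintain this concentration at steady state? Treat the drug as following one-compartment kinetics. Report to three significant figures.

1.72 mg/h

CL = 0.45 mL/min/kg × 57 kg = 25.65 mL/min = 25.65 × 60/1000 = 1.539 L/h
At steady state, infusion rate equals elimination rate: rate in = CL × Css.
Infusion rate = CL · Css = 1.539 L/h × 1.12 mg/L = 1.724 mg/h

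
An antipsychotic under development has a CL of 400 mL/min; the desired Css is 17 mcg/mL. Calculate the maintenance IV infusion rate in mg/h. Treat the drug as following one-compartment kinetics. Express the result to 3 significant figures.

408 mg/h

Convert clearance: 400 mL/min × 60 min/h ÷ 1000 mL/L = 24.00 L/h
At steady state, infusion rate equals elimination rate: rate in = CL × Css.
Infusion rate = CL · Css = 24.00 L/h × 17 mg/L = 408.0 mg/h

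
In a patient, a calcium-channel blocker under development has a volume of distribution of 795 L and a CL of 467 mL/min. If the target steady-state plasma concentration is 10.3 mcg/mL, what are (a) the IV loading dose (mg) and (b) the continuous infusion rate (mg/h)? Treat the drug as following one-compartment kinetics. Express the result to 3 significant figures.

LD = Vd · C_target = 795.0 × 10.3 = 8189 mg
Convert clearance: 467 mL/min × 60 min/h ÷ 1000 mL/L = 28.02 L/h
Maintenance infusion rate = CL × Css = 28.02 × 10.3 = 288.6 mg/h

(a) 8190 mg; (b) 289 mg/h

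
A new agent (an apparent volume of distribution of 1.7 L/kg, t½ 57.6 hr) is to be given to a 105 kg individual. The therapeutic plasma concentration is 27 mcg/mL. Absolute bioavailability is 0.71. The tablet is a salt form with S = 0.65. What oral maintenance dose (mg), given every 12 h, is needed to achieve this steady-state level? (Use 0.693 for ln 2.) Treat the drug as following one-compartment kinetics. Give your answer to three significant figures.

1510 mg

Vd = 1.7 L/kg × 105 kg = 178.5 L
k = 0.693/57.6 = 0.01203 h⁻¹, so CL = k·Vd = 0.01203 × 178.5 = 2.147 L/h
D = CL × Css × τ / F / S = 2.147 × 27 × 12 / 0.71 / 0.65 = 1507 mg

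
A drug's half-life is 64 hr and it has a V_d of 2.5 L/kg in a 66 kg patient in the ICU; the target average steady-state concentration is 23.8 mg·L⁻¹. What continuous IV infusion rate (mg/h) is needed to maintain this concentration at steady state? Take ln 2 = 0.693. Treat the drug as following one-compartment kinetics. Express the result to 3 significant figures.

Vd = 2.5 L/kg × 66 kg = 165.0 L
CL = 0.693 × Vd / t½ = 0.693 × 165.0 / 64 = 1.787 L/h
Infusion rate = CL × Css = 1.787 × 23.8 = 42.53 mg/h

42.5 mg/h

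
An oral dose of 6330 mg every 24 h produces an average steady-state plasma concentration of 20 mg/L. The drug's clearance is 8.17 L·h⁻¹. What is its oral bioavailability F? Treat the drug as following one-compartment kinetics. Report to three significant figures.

0.620

F·D/τ = CL·Css at steady state → F = CL·Css·τ / D.
F = 8.17 × 20 × 24 / 6330 = 0.620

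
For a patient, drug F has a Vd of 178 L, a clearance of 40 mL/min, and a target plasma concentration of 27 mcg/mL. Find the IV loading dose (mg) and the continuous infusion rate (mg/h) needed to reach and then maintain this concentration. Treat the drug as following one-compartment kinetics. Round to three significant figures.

(a) 4810 mg; (b) 64.8 mg/h

Loading dose = Vd × C = 178.0 × 27 = 4806 mg
CL = 40 mL/min × 60/1000 = 2.400 L/h
Infusion rate = 2.400 L/h × 27 mg/L = 64.80 mg/h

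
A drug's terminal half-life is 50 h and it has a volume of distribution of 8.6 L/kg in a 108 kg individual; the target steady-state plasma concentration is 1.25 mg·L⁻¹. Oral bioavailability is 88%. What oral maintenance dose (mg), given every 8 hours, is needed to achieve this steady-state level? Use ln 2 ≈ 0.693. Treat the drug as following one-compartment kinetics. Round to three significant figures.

146 mg

Vd(total) = 108 kg × 8.6 L/kg = 928.8 L
k = 0.693/50 = 0.01386 h⁻¹, so CL = k·Vd = 0.01386 × 928.8 = 12.87 L/h
D = CL × Css × τ / F = 12.87 × 1.25 × 8 / 0.88 = 146.3 mg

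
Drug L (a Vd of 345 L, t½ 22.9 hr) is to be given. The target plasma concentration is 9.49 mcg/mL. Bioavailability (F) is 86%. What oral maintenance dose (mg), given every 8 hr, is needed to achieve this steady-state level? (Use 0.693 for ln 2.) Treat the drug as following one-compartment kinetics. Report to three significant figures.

922 mg

CL = 0.693 × Vd / t½ = 0.693 × 345.0 / 22.9 = 10.44 L/h
D = CL × Css × τ / F = 10.44 × 9.49 × 8 / 0.86 = 921.6 mg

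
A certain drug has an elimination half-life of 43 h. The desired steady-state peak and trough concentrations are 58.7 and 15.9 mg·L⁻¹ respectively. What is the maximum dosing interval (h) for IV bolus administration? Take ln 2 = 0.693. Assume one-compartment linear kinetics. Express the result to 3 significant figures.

k = 0.693 / t½ = 0.693 / 43 = 0.01612 h⁻¹
Between IV bolus doses, concentration decays as C = C₀·e^(−kτ), so C_peak/C_trough = e^(kτ).
τ_max = ln(C_peak/C_trough) / k = ln(58.7/15.9) / 0.01612 = 1.306 / 0.01612 = 81.02 h

81.0 h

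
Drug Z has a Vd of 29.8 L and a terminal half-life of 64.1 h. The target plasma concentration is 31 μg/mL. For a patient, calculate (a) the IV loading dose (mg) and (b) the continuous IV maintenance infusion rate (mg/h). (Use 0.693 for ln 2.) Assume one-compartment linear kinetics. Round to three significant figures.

LD = Vd × C = 29.80 × 31 = 923.8 mg
CL = 0.693 × Vd / t½ = 0.693 × 29.80 / 64.1 = 0.3222 L/h
Infusion rate = CL × Css = 0.3222 × 31 = 9.988 mg/h

(a) 924 mg; (b) 9.99 mg/h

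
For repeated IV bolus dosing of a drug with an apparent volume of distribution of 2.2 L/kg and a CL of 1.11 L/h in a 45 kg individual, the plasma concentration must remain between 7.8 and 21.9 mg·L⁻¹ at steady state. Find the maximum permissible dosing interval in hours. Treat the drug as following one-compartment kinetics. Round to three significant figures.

Vd(total) = 45 kg × 2.2 L/kg = 99.00 L
k = CL / Vd = 1.110 / 99.00 = 0.01121 h⁻¹
Between IV bolus doses, concentration decays as C = C₀·e^(−kτ), so C_peak/C_trough = e^(kτ).
τ_max = ln(C_peak/C_trough) / k = ln(21.9/7.8) / 0.01121 = 1.032 / 0.01121 = 92.06 h

92.1 h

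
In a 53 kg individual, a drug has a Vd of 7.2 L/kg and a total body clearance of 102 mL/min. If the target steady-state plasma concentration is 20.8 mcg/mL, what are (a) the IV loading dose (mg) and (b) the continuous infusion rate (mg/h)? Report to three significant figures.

(a) 7940 mg; (b) 127 mg/h

Vd = 7.2 L/kg × 53 kg = 381.6 L
LD = Vd · C_target = 381.6 × 20.8 = 7937 mg
CL = 102 mL/min × 60/1000 = 6.120 L/h
Maintenance: replace elimination → rate = CL × Css = 6.120 × 20.8 = 127.3 mg/h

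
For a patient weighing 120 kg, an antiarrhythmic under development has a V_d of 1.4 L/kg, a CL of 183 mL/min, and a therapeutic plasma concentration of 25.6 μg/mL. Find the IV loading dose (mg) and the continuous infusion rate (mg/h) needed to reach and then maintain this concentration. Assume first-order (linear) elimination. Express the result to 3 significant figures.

(a) 4300 mg; (b) 281 mg/h

Total Vd = 1.4 × 120 = 168.0 L
Loading: fill Vd to C_target → 168.0 L × 25.6 mg/L = 4301 mg
Convert clearance: 183 mL/min × 60 min/h ÷ 1000 mL/L = 10.98 L/h
Maintenance: replace elimination → rate = CL × Css = 10.98 × 25.6 = 281.1 mg/h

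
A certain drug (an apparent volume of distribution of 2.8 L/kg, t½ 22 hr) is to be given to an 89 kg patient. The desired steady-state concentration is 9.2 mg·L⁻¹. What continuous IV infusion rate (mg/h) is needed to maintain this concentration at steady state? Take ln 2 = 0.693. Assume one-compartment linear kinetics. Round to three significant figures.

72.2 mg/h

Total Vd = 2.8 × 89 = 249.2 L
k = 0.693/22 = 0.03150 h⁻¹, so CL = k·Vd = 0.03150 × 249.2 = 7.850 L/h
Infusion rate = CL × Css = 7.850 × 9.2 = 72.22 mg/h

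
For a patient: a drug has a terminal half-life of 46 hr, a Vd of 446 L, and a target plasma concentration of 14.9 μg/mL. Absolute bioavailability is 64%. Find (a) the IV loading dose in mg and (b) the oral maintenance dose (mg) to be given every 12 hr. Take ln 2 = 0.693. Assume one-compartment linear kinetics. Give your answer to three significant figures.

LD = Vd × C = 446.0 × 14.9 = 6645 mg
CL = 0.693 × Vd / t½ = 0.693 × 446.0 / 46 = 6.719 L/h
D = CL × Css × τ / F = 6.719 × 14.9 × 12 / 0.64 = 1877 mg

(a) 6650 mg; (b) 1880 mg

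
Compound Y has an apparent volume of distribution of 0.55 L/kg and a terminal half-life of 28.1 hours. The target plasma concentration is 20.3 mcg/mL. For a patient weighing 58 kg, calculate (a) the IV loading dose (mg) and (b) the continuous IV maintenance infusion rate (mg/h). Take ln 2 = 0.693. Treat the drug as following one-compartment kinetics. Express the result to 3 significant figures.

Vd(total) = 58 kg × 0.55 L/kg = 31.90 L
LD = Vd × C = 31.90 × 20.3 = 647.6 mg
CL = 0.693 × Vd / t½ = 0.693 × 31.90 / 28.1 = 0.7867 L/h
Infusion rate = CL × Css = 0.7867 × 20.3 = 15.97 mg/h

(a) 648 mg; (b) 16.0 mg/h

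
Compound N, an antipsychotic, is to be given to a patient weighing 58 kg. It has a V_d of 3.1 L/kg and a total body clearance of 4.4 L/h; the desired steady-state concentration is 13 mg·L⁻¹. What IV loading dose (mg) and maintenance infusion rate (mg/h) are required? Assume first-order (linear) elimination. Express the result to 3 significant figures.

Total Vd = 3.1 × 58 = 179.8 L
Loading: fill Vd to C_target → 179.8 L × 13 mg/L = 2337 mg
Infusion rate = 4.400 L/h × 13 mg/L = 57.20 mg/h

(a) 2340 mg; (b) 57.2 mg/h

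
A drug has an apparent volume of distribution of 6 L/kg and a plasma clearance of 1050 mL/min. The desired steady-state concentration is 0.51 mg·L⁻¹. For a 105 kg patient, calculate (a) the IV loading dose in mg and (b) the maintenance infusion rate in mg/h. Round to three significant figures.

(a) 321 mg; (b) 32.1 mg/h

Vd(total) = 105 kg × 6 L/kg = 630.0 L
Loading: fill Vd to C_target → 630.0 L × 0.51 mg/L = 321.3 mg
Convert clearance: 1050 mL/min × 60 min/h ÷ 1000 mL/L = 63.00 L/h
Maintenance: replace elimination → rate = CL × Css = 63.00 × 0.51 = 32.13 mg/h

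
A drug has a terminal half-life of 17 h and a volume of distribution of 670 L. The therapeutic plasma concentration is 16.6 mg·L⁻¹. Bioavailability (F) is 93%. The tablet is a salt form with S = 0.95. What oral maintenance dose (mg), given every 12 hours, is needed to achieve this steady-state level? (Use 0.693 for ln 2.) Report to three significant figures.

6160 mg

CL = ln 2 · Vd / t½ = 0.693 × 670.0 / 17 = 27.31 L/h
D = CL × Css × τ / F / S = 27.31 × 16.6 × 12 / 0.93 / 0.95 = 6158 mg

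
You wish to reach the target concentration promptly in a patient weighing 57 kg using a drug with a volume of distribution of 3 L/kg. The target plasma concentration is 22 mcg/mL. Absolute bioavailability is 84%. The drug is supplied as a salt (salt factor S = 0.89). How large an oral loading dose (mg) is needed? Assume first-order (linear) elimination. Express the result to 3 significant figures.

Total Vd = 3 × 57 = 171.0 L
LD = Vd × C / F / S = 171.0 × 22.00 / 0.84 / 0.89 = 5032 mg

5030 mg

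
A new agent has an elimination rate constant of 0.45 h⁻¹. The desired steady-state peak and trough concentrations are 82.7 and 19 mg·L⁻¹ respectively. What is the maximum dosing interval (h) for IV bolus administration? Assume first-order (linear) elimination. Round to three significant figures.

Between IV bolus doses, concentration decays as C = C₀·e^(−kτ), so C_peak/C_trough = e^(kτ).
τ_max = ln(C_peak/C_trough) / k = ln(82.7/19) / 0.4500 = 1.471 / 0.4500 = 3.269 h

3.27 h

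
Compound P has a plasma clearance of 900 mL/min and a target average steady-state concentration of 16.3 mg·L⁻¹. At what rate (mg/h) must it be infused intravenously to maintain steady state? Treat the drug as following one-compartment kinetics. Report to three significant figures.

880 mg/h

CL = 900 mL/min × 60/1000 = 54.00 L/h
Rate = CL × Css = 54.00 × 16.3 = 880.2 mg/h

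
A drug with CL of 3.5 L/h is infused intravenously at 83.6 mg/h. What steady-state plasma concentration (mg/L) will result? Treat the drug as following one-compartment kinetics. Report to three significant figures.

Css = rate / CL = 83.6 / 3.500 = 23.89 mg/L

23.9 mg/L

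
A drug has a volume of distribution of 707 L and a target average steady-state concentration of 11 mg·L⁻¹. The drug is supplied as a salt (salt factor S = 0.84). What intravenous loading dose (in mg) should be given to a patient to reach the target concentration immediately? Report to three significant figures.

LD = Vd × C / S = 707.0 × 11.00 / 0.84 = 9258 mg

9260 mg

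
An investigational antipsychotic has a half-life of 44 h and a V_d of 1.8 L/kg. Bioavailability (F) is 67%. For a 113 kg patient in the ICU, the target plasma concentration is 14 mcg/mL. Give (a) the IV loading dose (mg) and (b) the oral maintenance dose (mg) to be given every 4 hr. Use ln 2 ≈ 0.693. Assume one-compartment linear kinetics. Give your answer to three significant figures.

(a) 2850 mg; (b) 268 mg

Vd(total) = 113 kg × 1.8 L/kg = 203.4 L
LD = Vd × C = 203.4 × 14 = 2848 mg
CL = 0.693 × Vd / t½ = 0.693 × 203.4 / 44 = 3.204 L/h
D = CL × Css × τ / F = 3.204 × 14 × 4 / 0.67 = 267.8 mg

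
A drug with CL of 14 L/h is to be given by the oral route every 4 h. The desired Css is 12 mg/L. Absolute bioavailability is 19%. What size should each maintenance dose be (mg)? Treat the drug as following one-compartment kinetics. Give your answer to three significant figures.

3540 mg

D = CL × Css × τ / F = 14.00 × 12 × 4 / 0.19 = 3537 mg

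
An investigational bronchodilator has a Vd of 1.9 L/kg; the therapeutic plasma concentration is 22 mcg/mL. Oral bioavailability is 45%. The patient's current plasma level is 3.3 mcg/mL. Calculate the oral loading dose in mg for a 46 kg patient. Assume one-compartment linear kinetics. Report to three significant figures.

Vd(total) = 46 kg × 1.9 L/kg = 87.40 L
The loading dose fills Vd to the target concentration.
Concentration deficit ΔC = 22 − 3.3 = 18.70 mg/L
LD = Vd × ΔC / F = 87.40 × 18.70 / 0.45 = 3632 mg

3630 mg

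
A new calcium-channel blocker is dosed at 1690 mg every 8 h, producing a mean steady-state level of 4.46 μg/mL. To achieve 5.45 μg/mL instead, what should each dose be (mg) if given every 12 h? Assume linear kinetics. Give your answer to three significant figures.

3100 mg

With linear kinetics, Css is proportional to dose rate (D/τ) at fixed clearance.
D₂ = D₁ × (Css,target / Css,current) × (τ₂/τ₁) = 1690 × (5.45/4.46) × (12/8) = 3098 mg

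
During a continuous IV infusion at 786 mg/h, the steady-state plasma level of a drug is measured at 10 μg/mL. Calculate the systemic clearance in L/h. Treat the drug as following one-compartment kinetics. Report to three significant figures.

At steady state, infusion rate = CL × Css, so CL = rate / Css.
CL = 786 / 10 = 78.60 L/h

78.6 L/h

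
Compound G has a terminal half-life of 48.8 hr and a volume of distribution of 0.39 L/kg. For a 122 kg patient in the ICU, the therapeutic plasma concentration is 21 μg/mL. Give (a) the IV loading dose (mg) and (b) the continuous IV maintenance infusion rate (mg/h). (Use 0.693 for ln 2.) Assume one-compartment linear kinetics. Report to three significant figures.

Vd(total) = 122 kg × 0.39 L/kg = 47.58 L
LD = Vd × C = 47.58 × 21 = 999.2 mg
CL = 0.693 × Vd / t½ = 0.693 × 47.58 / 48.8 = 0.6757 L/h
Infusion rate = CL × Css = 0.6757 × 21 = 14.19 mg/h

(a) 999 mg; (b) 14.2 mg/h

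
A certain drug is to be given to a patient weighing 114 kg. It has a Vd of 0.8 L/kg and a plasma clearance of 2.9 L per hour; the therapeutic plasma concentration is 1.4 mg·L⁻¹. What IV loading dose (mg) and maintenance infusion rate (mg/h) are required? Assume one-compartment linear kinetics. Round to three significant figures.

Vd(total) = 114 kg × 0.8 L/kg = 91.20 L
Loading: fill Vd to C_target → 91.20 L × 1.4 mg/L = 127.7 mg
Maintenance infusion rate = CL × Css = 2.900 × 1.4 = 4.060 mg/h

(a) 128 mg; (b) 4.06 mg/h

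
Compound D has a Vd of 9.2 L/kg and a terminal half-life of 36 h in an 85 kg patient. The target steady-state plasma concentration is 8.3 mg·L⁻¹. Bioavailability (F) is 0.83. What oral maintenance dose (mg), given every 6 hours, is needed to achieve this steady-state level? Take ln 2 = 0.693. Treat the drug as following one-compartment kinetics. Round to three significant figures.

903 mg

Vd(total) = 85 kg × 9.2 L/kg = 782.0 L
k = 0.693/36 = 0.01925 h⁻¹, so CL = k·Vd = 0.01925 × 782.0 = 15.05 L/h
D = CL × Css × τ / F = 15.05 × 8.3 × 6 / 0.83 = 903.0 mg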